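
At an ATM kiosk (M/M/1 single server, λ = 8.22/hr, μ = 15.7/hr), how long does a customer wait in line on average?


ρ = 8.22/15.7 = 0.5236
Wq = ρ/(μ−λ) = 0.5236/(15.7 − 8.22) = 0.5236/7.48 = 0.07000 hr

Final: 0.07000 hr


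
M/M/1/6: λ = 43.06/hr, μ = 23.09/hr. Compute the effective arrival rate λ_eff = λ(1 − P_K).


ρ = 1.8649; P_K = (1−ρ)ρ^6/(1−ρ^7) = 0.469760
λ_eff = λ(1 − P_K) = 43.06·(1 − 0.469760) = 43.06·0.530240 = 22.8321 /hr

Final: 22.8321 /hr


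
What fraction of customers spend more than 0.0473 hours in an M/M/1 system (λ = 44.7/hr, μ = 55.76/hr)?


W ~ Exponential(μ−λ) for M/M/1.
μ − λ = 55.76 − 44.7 = 11.0600
P(W > t) = e^{−(μ−λ)t} = e^{−0.5231} = 0.592658

Final: 0.592658


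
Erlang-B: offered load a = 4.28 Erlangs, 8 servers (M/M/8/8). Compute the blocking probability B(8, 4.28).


B(c,a) = (a^c/c!) / Σ_{k=0}^{c} a^k/k!
a^8/8! = 2.792734
Σ terms (k=0..8): 1.00000 + 4.28000 + 9.15920 + 13.06713 + 13.98182 + 11.96844 + 8.53749 + 5.22006 + 2.79273 = 70.006878
B = 2.792734/70.006878 = 0.039892

Final: 0.039892


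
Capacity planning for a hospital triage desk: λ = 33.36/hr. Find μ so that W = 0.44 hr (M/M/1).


W = 1/(μ−λ) ⇒ μ − λ = 1/W = 1/0.44 = 2.2727
μ = λ + 1/W = 33.36 + 2.2727 = 35.6327 per hr

Final: 35.6327 /hr


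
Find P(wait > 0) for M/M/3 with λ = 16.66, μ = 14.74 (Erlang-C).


a = λ/μ = 1.1303; ρ = a/3 = 0.3768
P₀ = 0.316945 (from M/M/c formula)
C(c,a) = [a^c/(c!(1−ρ))]·P₀ = [1.44388/(6·0.6232)]·0.316945
= 0.38612·0.316945 = 0.122379

Final: 0.122379


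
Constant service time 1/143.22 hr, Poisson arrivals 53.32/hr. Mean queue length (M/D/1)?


ρ = 53.32/143.22 = 0.3723
M/D/1: Lq = ρ²/(2(1−ρ)) = 0.1386/(2·0.6277) = 0.11040

Final: 0.11040


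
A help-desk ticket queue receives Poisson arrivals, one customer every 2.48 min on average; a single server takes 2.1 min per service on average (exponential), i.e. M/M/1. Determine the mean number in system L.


λ = 60/2.48 = 24.1935 /hr
μ = 60/2.1 = 28.5714 /hr
ρ = λ/μ = 24.1935/28.5714 = 0.8468
L = ρ/(1−ρ) = 0.8468/0.1532 = 5.5263

Final: 5.5263


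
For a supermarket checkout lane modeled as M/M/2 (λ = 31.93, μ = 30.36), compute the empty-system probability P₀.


a = λ/μ = 31.93/30.36 = 1.0517; ρ = a/c = 0.5259
Σ_{k=0}^{1} a^k/k! (terms k=0..1) = 1.00000 + 1.05171 = 2.05171
Tail: a^2/(2!(1−ρ)) = 1.10610/(2·0.4741) = 1.16642
P₀ = 1/(2.05171 + 1.16642) = 1/3.21813 = 0.310739

Final: 0.310739


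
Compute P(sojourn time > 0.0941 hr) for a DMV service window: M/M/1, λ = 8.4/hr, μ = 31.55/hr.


W ~ Exponential(μ−λ) for M/M/1.
μ − λ = 31.55 − 8.4 = 23.1500
P(W > t) = e^{−(μ−λ)t} = e^{−2.1784} = 0.113221

Final: 0.113221


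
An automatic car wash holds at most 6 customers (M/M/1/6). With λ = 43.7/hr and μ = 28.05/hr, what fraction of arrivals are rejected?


ρ = λ/μ = 43.7/28.05 = 1.5579
P_K = (1−ρ)ρ^K/(1−ρ^(K+1)) = (-0.5579·14.298531)/(1 − 22.276143)
= -7.977612/-21.276143 = 0.374956

Final: 0.374956


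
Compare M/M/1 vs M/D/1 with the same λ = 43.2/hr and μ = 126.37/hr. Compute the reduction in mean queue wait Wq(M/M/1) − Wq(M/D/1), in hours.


ρ = 43.2/126.37 = 0.3419
Wq(M/M/1) = ρ/(μ−λ) = 0.3419/83.17 = 0.004110 hr
Wq(M/D/1) = ρ/(2(μ−λ)) = 0.002055 hr
Savings = 0.004110 − 0.002055 = 0.002055 hr

Final: 0.002055 hr


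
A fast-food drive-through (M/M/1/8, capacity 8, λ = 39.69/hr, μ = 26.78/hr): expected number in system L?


ρ = 39.69/26.78 = 1.4821
L = ρ[1 − (K+1)ρ^K + Kρ^(K+1)] / [(1−ρ)(1−ρ^(K+1))]
Numerator: 1.4821·(1 − 9·23.278994 + 8·34.501243) = 100.038650
Denominator: (-0.4821)·(-33.501243) = 16.150151
L = 100.038650/16.150151 = 6.1943

Final: 6.1943


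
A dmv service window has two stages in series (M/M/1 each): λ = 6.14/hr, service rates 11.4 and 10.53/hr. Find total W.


Each node sees arrival rate λ = 6.14/hr (tandem ⇒ throughput preserved).
W₁ = 1/(μ₁−λ) = 1/(11.4−6.14) = 0.19011 hr
W₂ = 1/(μ₂−λ) = 1/(10.53−6.14) = 0.22779 hr
W_total = W₁ + W₂ = 0.19011 + 0.22779 = 0.41790 hr

Final: 0.41790 hr


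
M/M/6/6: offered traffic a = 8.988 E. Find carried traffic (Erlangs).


B(6,8.988) = 0.439949 (Erlang-B)
Carried load = a(1 − B) = 8.988·(1 − 0.439949) = 8.988·0.560051 = 5.0337 E

Final: 5.0337 Erlangs


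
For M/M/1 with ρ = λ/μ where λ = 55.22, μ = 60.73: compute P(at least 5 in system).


ρ = 55.22/60.73 = 0.9093
P(N ≥ n) = ρ^n = 0.9093^5 = 0.621535

Final: 0.621535


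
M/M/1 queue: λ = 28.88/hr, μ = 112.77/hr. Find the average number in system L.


ρ = λ/μ = 28.88/112.77 = 0.2561
L = ρ/(1−ρ) = 0.2561/(1 − 0.2561) = 0.2561/0.7439 = 0.3443

Final: 0.3443


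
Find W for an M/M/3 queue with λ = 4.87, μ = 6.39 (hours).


a = 0.7621; ρ = 0.2540; P₀ = 0.464802
Lq = P₀·a^c·ρ/(c!(1−ρ)²) = 0.01566
Wq = Lq/λ = 0.01566/4.87 = 0.003215 hr
W = Wq + 1/μ = 0.003215 + 0.15649 = 0.15971 hr

Final: 0.15971 hr


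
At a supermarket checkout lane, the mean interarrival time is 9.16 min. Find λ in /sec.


λ = 1/(interarrival time) in consistent units.
1 second = 0.0166667 min, so λ = 0.0166667/9.16 = 0.001820 per second

Final: 0.001820 /sec


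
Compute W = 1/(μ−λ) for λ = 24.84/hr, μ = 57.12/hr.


W = 1/(μ−λ) = 1/(57.12 − 24.84) = 1/32.28 = 0.03098 hr

Final: 0.03098 hr


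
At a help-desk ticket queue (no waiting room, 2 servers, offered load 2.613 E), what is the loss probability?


B(c,a) = (a^c/c!) / Σ_{k=0}^{c} a^k/k!
a^2/2! = 3.413884
Σ terms (k=0..2): 1.00000 + 2.61300 + 3.41388 = 7.026884
B = 3.413884/7.026884 = 0.485832

Final: 0.485832


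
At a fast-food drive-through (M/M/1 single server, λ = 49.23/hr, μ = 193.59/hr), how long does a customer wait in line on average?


ρ = 49.23/193.59 = 0.2543
Wq = ρ/(μ−λ) = 0.2543/(193.59 − 49.23) = 0.2543/144.36 = 0.001762 hr

Final: 0.001762 hr


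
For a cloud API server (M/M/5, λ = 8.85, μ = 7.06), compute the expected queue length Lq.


a = λ/μ = 1.2535; ρ = a/5 = 0.2507
P₀ = 0.285321
Lq = P₀·a^c·ρ / (c!·(1−ρ)²) = 0.285321·3.09523·0.2507/(120·0.56144)
= 0.003286

Final: 0.003286


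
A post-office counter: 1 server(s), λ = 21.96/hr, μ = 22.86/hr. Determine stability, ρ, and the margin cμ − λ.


Total capacity cμ = 1·22.86 = 22.86/hr
ρ = λ/(cμ) = 21.96/22.86 = 0.9606
Stable ⇔ ρ < 1: YES
Spare capacity = cμ − λ = 22.86 − 21.96 = 0.90/hr

Final: ρ = 0.9606; stable; margin = 0.90/hr


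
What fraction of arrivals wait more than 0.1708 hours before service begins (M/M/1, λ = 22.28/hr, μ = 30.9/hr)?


ρ = 22.28/30.9 = 0.7210
P(Wq > t) = ρ·e^{−(μ−λ)t} = 0.7210·e^{−1.4723}
= 0.7210·0.229398 = 0.165404

Final: 0.165404


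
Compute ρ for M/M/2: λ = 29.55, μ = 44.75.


ρ = λ/(cμ) = 29.55/(2·44.75) = 29.55/89.50 = 0.3302

Final: 0.3302


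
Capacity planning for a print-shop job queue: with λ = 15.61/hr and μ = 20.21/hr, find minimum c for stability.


Stability requires cμ > λ ⇔ c > λ/μ.
λ/μ = 15.61/20.21 = 0.7724
Minimum integer c = ⌊0.7724⌋ + 1 = 1
Check: 1·20.21 = 20.21 > 15.61, while 0·20.21 = 0.00 ≤ 15.61

Final: 1 servers


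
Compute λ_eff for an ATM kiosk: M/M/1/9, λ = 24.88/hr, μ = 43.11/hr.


ρ = 0.5771; P_K = (1−ρ)ρ^9/(1−ρ^10) = 0.003016
λ_eff = λ(1 − P_K) = 24.88·(1 − 0.003016) = 24.88·0.996984 = 24.8050 /hr

Final: 24.8050 /hr


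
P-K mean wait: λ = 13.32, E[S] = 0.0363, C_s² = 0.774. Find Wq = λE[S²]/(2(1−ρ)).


ρ = λ·E[S] = 13.32·0.0363 = 0.4835
E[S²] = E[S]²(1+C_s²) = 0.0363²·(1+0.774) = 0.002338
Wq = λ·E[S²]/(2(1−ρ)) = 13.32·0.002338/(2·0.5165) = 0.03014 hr

Final: 0.03014 hr


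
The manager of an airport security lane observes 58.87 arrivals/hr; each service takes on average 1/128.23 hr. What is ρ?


ρ = λ/μ = 58.87/128.23 = 0.4591

Final: 0.4591


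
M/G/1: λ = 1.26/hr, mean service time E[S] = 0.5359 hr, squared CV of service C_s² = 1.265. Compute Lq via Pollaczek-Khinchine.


ρ = λ·E[S] = 1.26·0.5359 = 0.6752
Lq = ρ²(1+C_s²)/(2(1−ρ)) = 0.4559·(1+1.265)/(2·0.3248)
= 0.4559·2.2650/0.6495 = 1.58992

Final: 1.58992


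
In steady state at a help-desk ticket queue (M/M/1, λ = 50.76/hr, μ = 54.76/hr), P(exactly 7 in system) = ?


ρ = 50.76/54.76 = 0.9270
P_n = (1−ρ)·ρ^n = (1 − 0.9270)·0.9270^7 = 0.07305·0.588040 = 0.042954

Final: 0.042954


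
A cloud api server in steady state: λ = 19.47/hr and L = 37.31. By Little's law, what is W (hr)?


W = L/λ = 37.31/19.47 = 1.9163 hr

Final: 1.9163 hr


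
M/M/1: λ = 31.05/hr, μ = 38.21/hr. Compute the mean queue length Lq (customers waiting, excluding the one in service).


ρ = 31.05/38.21 = 0.8126
Lq = ρ²/(1−ρ) = 0.6603/0.1874 = 3.5240

Final: 3.5240


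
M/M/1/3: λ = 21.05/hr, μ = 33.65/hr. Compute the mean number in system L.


ρ = 21.05/33.65 = 0.6256
L = ρ[1 − (K+1)ρ^K + Kρ^(K+1)] / [(1−ρ)(1−ρ^(K+1))]
Numerator: 0.6256·(1 − 4·0.244794 + 3·0.153133) = 0.300406
Denominator: (0.3744)·(0.846867) = 0.317103
L = 0.300406/0.317103 = 0.9473

Final: 0.9473


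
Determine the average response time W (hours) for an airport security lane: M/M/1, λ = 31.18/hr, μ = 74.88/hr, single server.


W = 1/(μ−λ) = 1/(74.88 − 31.18) = 1/43.70 = 0.02288 hr

Final: 0.02288 hr


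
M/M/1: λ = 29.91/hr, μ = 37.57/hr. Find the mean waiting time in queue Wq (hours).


ρ = 29.91/37.57 = 0.7961
Wq = ρ/(μ−λ) = 0.7961/(37.57 − 29.91) = 0.7961/7.66 = 0.1039 hr

Final: 0.1039 hr


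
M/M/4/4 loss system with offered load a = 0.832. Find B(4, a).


B(c,a) = (a^c/c!) / Σ_{k=0}^{c} a^k/k!
a^4/4! = 0.019966
Σ terms (k=0..4): 1.00000 + 0.83200 + 0.34611 + 0.09599 + 0.01997 = 2.294066
B = 0.019966/2.294066 = 0.008703

Final: 0.008703


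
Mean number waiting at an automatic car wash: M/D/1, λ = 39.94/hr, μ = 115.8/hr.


ρ = 39.94/115.8 = 0.3449
M/D/1: Lq = ρ²/(2(1−ρ)) = 0.1190/(2·0.6551) = 0.09080

Final: 0.09080


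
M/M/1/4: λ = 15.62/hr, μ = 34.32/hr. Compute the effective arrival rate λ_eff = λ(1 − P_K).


ρ = 0.4551; P_K = (1−ρ)ρ^4/(1−ρ^5) = 0.023845
λ_eff = λ(1 − P_K) = 15.62·(1 − 0.023845) = 15.62·0.976155 = 15.2475 /hr

Final: 15.2475 /hr


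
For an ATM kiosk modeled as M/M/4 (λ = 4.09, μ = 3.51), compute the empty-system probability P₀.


a = λ/μ = 4.09/3.51 = 1.1652; ρ = a/c = 0.2913
Σ_{k=0}^{3} a^k/k! (terms k=0..3) = 1.00000 + 1.16524 + 0.67889 + 0.26369 = 3.10783
Tail: a^4/(4!(1−ρ)) = 1.84359/(24·0.7087) = 0.10839
P₀ = 1/(3.10783 + 0.10839) = 1/3.21622 = 0.310924

Final: 0.310924


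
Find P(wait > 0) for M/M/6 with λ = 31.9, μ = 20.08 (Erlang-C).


a = λ/μ = 1.5886; ρ = a/6 = 0.2648
P₀ = 0.204129 (from M/M/c formula)
C(c,a) = [a^c/(c!(1−ρ))]·P₀ = [16.07540/(720·0.7352)]·0.204129
= 0.03037·0.204129 = 0.006199

Final: 0.006199


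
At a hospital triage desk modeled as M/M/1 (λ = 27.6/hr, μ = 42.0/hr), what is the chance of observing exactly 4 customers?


ρ = 27.6/42.0 = 0.6571
P_n = (1−ρ)·ρ^n = (1 − 0.6571)·0.6571^4 = 0.3429·0.186483 = 0.063937

Final: 0.063937


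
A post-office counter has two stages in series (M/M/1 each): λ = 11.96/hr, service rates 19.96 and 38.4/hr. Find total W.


Each node sees arrival rate λ = 11.96/hr (tandem ⇒ throughput preserved).
W₁ = 1/(μ₁−λ) = 1/(19.96−11.96) = 0.12500 hr
W₂ = 1/(μ₂−λ) = 1/(38.4−11.96) = 0.03782 hr
W_total = W₁ + W₂ = 0.12500 + 0.03782 = 0.16282 hr

Final: 0.16282 hr


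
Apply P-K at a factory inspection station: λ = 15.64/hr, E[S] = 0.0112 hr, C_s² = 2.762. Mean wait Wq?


ρ = λ·E[S] = 15.64·0.0112 = 0.1752
E[S²] = E[S]²(1+C_s²) = 0.0112²·(1+2.762) = 0.0004719
Wq = λ·E[S²]/(2(1−ρ)) = 15.64·0.0004719/(2·0.8248) = 0.004474 hr

Final: 0.004474 hr


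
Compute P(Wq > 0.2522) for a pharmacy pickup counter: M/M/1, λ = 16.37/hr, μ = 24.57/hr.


ρ = 16.37/24.57 = 0.6663
P(Wq > t) = ρ·e^{−(μ−λ)t} = 0.6663·e^{−2.0680}
= 0.6663·0.126433 = 0.084237

Final: 0.084237


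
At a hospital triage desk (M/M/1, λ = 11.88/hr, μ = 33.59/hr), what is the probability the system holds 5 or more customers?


ρ = 11.88/33.59 = 0.3537
P(N ≥ n) = ρ^n = 0.3537^5 = 0.005534

Final: 0.005534


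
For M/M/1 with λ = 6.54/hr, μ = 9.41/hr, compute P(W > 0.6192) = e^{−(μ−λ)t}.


W ~ Exponential(μ−λ) for M/M/1.
μ − λ = 9.41 − 6.54 = 2.8700
P(W > t) = e^{−(μ−λ)t} = e^{−1.7771} = 0.169127

Final: 0.169127


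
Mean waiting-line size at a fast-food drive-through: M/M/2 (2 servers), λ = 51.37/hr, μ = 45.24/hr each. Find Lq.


a = λ/μ = 1.1355; ρ = a/2 = 0.5677
P₀ = 0.275714
Lq = P₀·a^c·ρ / (c!·(1−ρ)²) = 0.275714·1.28936·0.5677/(2·0.18684)
= 0.54012

Final: 0.54012


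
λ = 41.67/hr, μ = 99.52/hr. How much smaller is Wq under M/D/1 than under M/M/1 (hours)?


ρ = 41.67/99.52 = 0.4187
Wq(M/M/1) = ρ/(μ−λ) = 0.4187/57.85 = 0.007238 hr
Wq(M/D/1) = ρ/(2(μ−λ)) = 0.003619 hr
Savings = 0.007238 − 0.003619 = 0.003619 hr

Final: 0.003619 hr


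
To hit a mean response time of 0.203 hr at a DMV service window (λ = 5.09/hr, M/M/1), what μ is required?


W = 1/(μ−λ) ⇒ μ − λ = 1/W = 1/0.203 = 4.9261
μ = λ + 1/W = 5.09 + 4.9261 = 10.0161 per hr

Final: 10.0161 /hr


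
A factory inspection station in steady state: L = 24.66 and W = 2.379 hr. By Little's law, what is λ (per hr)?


λ = L/W = 24.66/2.379 = 10.3657 /hr

Final: 10.3657 /hr


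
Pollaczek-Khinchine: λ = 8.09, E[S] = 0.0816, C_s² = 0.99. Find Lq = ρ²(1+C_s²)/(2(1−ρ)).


ρ = λ·E[S] = 8.09·0.0816 = 0.6601
Lq = ρ²(1+C_s²)/(2(1−ρ)) = 0.4358·(1+0.99)/(2·0.3399)
= 0.4358·1.9900/0.6797 = 1.27587

Final: 1.27587


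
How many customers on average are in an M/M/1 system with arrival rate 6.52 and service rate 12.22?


ρ = λ/μ = 6.52/12.22 = 0.5336
L = ρ/(1−ρ) = 0.5336/(1 − 0.5336) = 0.5336/0.4664 = 1.1439

Final: 1.1439


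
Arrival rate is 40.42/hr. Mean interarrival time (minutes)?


Mean interarrival time = 1/λ = 1/40.42 hour = 0.02474 hour
In minutes: 0.02474 × 60 = 1.4844 min

Final: 1.4844 min


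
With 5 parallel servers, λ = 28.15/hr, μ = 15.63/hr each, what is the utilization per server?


ρ = λ/(cμ) = 28.15/(5·15.63) = 28.15/78.15 = 0.3602

Final: 0.3602


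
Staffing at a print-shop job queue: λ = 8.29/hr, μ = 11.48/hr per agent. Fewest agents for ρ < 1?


Stability requires cμ > λ ⇔ c > λ/μ.
λ/μ = 8.29/11.48 = 0.7221
Minimum integer c = ⌊0.7221⌋ + 1 = 1
Check: 1·11.48 = 11.48 > 8.29, while 0·11.48 = 0.00 ≤ 8.29

Final: 1 servers


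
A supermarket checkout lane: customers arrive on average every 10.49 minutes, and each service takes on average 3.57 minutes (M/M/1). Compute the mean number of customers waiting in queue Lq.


λ = 60/10.49 = 5.7197 /hr
μ = 60/3.57 = 16.8067 /hr
ρ = λ/μ = 5.7197/16.8067 = 0.3403
Lq = ρ²/(1−ρ) = 0.1158/0.6597 = 0.1756

Final: 0.1756


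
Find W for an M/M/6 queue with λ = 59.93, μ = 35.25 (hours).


a = 1.7001; ρ = 0.2834; P₀ = 0.182558
Lq = P₀·a^c·ρ/(c!(1−ρ)²) = 0.003378
Wq = Lq/λ = 0.003378/59.93 = 0.00005637 hr
W = Wq + 1/μ = 0.00005637 + 0.02837 = 0.02843 hr

Final: 0.02843 hr


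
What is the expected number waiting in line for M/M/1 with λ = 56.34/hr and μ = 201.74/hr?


ρ = 56.34/201.74 = 0.2793
Lq = ρ²/(1−ρ) = 0.07799/0.7207 = 0.1082

Final: 0.1082


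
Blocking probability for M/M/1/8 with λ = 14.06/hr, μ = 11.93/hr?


ρ = λ/μ = 14.06/11.93 = 1.1785
P_K = (1−ρ)ρ^K/(1−ρ^(K+1)) = (-0.1785·3.721851)/(1 − 4.386356)
= -0.664505/-3.386356 = 0.196230

Final: 0.196230


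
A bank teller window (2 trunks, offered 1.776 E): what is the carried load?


B(2,1.776) = 0.362292 (Erlang-B)
Carried load = a(1 − B) = 1.776·(1 − 0.362292) = 1.776·0.637708 = 1.1326 E

Final: 1.1326 Erlangs


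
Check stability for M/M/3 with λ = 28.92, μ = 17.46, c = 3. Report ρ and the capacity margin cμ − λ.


Total capacity cμ = 3·17.46 = 52.38/hr
ρ = λ/(cμ) = 28.92/52.38 = 0.5521
Stable ⇔ ρ < 1: YES
Spare capacity = cμ − λ = 52.38 − 28.92 = 23.46/hr

Final: ρ = 0.5521; stable; margin = 23.46/hr


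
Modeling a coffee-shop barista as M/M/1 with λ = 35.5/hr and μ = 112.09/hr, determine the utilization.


ρ = λ/μ = 35.5/112.09 = 0.3167

Final: 0.3167


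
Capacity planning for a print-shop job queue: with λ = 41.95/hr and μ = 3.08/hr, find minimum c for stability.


Stability requires cμ > λ ⇔ c > λ/μ.
λ/μ = 41.95/3.08 = 13.6201
Minimum integer c = ⌊13.6201⌋ + 1 = 14
Check: 14·3.08 = 43.12 > 41.95, while 13·3.08 = 40.04 ≤ 41.95

Final: 14 servers


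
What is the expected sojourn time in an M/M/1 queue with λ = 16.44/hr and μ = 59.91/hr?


W = 1/(μ−λ) = 1/(59.91 − 16.44) = 1/43.47 = 0.02300 hr

Final: 0.02300 hr


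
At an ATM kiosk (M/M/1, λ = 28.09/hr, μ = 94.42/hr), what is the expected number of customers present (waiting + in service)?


ρ = λ/μ = 28.09/94.42 = 0.2975
L = ρ/(1−ρ) = 0.2975/(1 − 0.2975) = 0.2975/0.7025 = 0.4235

Final: 0.4235


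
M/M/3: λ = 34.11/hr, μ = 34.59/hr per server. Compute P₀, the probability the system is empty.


a = λ/μ = 34.11/34.59 = 0.9861; ρ = a/c = 0.3287
Σ_{k=0}^{2} a^k/k! (terms k=0..2) = 1.00000 + 0.98612 + 0.48622 = 2.47234
Tail: a^3/(3!(1−ρ)) = 0.95894/(6·0.6713) = 0.23808
P₀ = 1/(2.47234 + 0.23808) = 1/2.71043 = 0.368946

Final: 0.368946


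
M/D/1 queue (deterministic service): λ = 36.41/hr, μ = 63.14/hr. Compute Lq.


ρ = 36.41/63.14 = 0.5767
M/D/1: Lq = ρ²/(2(1−ρ)) = 0.3325/(2·0.4233) = 0.39274

Final: 0.39274


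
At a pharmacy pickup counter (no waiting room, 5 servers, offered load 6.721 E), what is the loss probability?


B(c,a) = (a^c/c!) / Σ_{k=0}^{c} a^k/k!
a^5/5! = 114.284736
Σ terms (k=0..5): 1.00000 + 6.72100 + 22.58592 + 50.59999 + 85.02063 + 114.28474 = 280.212282
B = 114.284736/280.212282 = 0.407851

Final: 0.407851


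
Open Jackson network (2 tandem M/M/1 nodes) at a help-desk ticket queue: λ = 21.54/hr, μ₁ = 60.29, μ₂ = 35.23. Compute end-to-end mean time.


Each node sees arrival rate λ = 21.54/hr (tandem ⇒ throughput preserved).
W₁ = 1/(μ₁−λ) = 1/(60.29−21.54) = 0.02581 hr
W₂ = 1/(μ₂−λ) = 1/(35.23−21.54) = 0.07305 hr
W_total = W₁ + W₂ = 0.02581 + 0.07305 = 0.09885 hr

Final: 0.09885 hr


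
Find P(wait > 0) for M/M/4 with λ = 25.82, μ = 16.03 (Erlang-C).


a = λ/μ = 1.6107; ρ = a/4 = 0.4027
P₀ = 0.197084 (from M/M/c formula)
C(c,a) = [a^c/(c!(1−ρ))]·P₀ = [6.73117/(24·0.5973)]·0.197084
= 0.46954·0.197084 = 0.092539

Final: 0.092539


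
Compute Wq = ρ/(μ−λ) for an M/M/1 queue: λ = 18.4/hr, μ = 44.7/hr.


ρ = 18.4/44.7 = 0.4116
Wq = ρ/(μ−λ) = 0.4116/(44.7 − 18.4) = 0.4116/26.30 = 0.01565 hr

Final: 0.01565 hr


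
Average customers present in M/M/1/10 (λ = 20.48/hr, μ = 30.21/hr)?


ρ = 20.48/30.21 = 0.6779
L = ρ[1 − (K+1)ρ^K + Kρ^(K+1)] / [(1−ρ)(1−ρ^(K+1))]
Numerator: 0.6779·(1 − 11·0.020502 + 10·0.013899) = 0.619258
Denominator: (0.3221)·(0.986101) = 0.317602
L = 0.619258/0.317602 = 1.9498

Final: 1.9498


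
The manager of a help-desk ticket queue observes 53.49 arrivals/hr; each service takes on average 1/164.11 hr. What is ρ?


ρ = λ/μ = 53.49/164.11 = 0.3259

Final: 0.3259


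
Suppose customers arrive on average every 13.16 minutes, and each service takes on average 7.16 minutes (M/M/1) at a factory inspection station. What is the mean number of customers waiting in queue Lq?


λ = 60/13.16 = 4.5593 /hr
μ = 60/7.16 = 8.3799 /hr
ρ = λ/μ = 4.5593/8.3799 = 0.5441
Lq = ρ²/(1−ρ) = 0.2960/0.4559 = 0.6493

Final: 0.6493


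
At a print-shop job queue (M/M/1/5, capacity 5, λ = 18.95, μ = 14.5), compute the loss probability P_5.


ρ = λ/μ = 18.95/14.5 = 1.3069
P_K = (1−ρ)ρ^K/(1−ρ^(K+1)) = (-0.3069·3.812467)/(1 − 4.982500)
= -1.170033/-3.982500 = 0.293794

Final: 0.293794


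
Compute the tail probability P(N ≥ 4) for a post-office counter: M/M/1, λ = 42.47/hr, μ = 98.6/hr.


ρ = 42.47/98.6 = 0.4307
P(N ≥ n) = ρ^n = 0.4307^4 = 0.034421

Final: 0.034421


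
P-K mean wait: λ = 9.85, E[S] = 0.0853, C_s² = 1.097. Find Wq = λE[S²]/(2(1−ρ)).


ρ = λ·E[S] = 9.85·0.0853 = 0.8402
E[S²] = E[S]²(1+C_s²) = 0.0853²·(1+1.097) = 0.015258
Wq = λ·E[S²]/(2(1−ρ)) = 9.85·0.015258/(2·0.1598) = 0.47026 hr

Final: 0.47026 hr


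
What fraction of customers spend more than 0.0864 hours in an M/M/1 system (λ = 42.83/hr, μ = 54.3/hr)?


W ~ Exponential(μ−λ) for M/M/1.
μ − λ = 54.3 − 42.83 = 11.4700
P(W > t) = e^{−(μ−λ)t} = e^{−0.9910} = 0.371202

Final: 0.371202


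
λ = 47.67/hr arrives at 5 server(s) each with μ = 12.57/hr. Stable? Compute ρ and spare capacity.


Total capacity cμ = 5·12.57 = 62.85/hr
ρ = λ/(cμ) = 47.67/62.85 = 0.7585
Stable ⇔ ρ < 1: YES
Spare capacity = cμ − λ = 62.85 − 47.67 = 15.18/hr

Final: ρ = 0.7585; stable; margin = 15.18/hr


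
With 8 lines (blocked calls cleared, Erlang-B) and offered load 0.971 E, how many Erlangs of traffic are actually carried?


B(8,0.971) = 0.000007422 (Erlang-B)
Carried load = a(1 − B) = 0.971·(1 − 0.000007422) = 0.971·0.999993 = 0.9710 E

Final: 0.9710 Erlangs


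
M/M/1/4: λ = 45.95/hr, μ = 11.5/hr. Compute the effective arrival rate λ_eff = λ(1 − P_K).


ρ = 3.9957; P_K = (1−ρ)ρ^4/(1−ρ^5) = 0.750465
λ_eff = λ(1 − P_K) = 45.95·(1 − 0.750465) = 45.95·0.249535 = 11.4661 /hr

Final: 11.4661 /hr


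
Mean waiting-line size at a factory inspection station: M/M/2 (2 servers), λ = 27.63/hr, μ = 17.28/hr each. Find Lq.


a = λ/μ = 1.5990; ρ = a/2 = 0.7995
P₀ = 0.111433
Lq = P₀·a^c·ρ / (c!·(1−ρ)²) = 0.111433·2.55667·0.7995/(2·0.04021)
= 2.83234

Final: 2.83234


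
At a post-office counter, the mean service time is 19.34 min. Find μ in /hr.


μ = 1/(service time) in consistent units.
1 hour = 60 min, so μ = 60/19.34 = 3.1024 per hour

Final: 3.1024 /hr


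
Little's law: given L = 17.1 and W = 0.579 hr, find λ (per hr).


λ = L/W = 17.1/0.579 = 29.5337 /hr

Final: 29.5337 /hr


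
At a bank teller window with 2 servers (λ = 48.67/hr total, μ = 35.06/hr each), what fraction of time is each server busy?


ρ = λ/(cμ) = 48.67/(2·35.06) = 48.67/70.12 = 0.6941

Final: 0.6941


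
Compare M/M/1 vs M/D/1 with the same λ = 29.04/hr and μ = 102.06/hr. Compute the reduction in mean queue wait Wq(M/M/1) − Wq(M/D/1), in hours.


ρ = 29.04/102.06 = 0.2845
Wq(M/M/1) = ρ/(μ−λ) = 0.2845/73.02 = 0.003897 hr
Wq(M/D/1) = ρ/(2(μ−λ)) = 0.001948 hr
Savings = 0.003897 − 0.001948 = 0.001948 hr

Final: 0.001948 hr


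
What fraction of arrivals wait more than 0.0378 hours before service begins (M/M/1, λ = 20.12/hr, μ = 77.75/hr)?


ρ = 20.12/77.75 = 0.2588
P(Wq > t) = ρ·e^{−(μ−λ)t} = 0.2588·e^{−2.1784}
= 0.2588·0.113221 = 0.029299

Final: 0.029299


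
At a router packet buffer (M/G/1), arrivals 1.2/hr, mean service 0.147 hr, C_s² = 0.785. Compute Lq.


ρ = λ·E[S] = 1.2·0.147 = 0.1764
Lq = ρ²(1+C_s²)/(2(1−ρ)) = 0.03112·(1+0.785)/(2·0.8236)
= 0.03112·1.7850/1.6472 = 0.03372

Final: 0.03372


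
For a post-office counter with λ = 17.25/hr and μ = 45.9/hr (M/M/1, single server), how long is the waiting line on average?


ρ = 17.25/45.9 = 0.3758
Lq = ρ²/(1−ρ) = 0.1412/0.6242 = 0.2263

Final: 0.2263


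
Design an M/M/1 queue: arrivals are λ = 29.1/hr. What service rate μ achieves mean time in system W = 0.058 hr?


W = 1/(μ−λ) ⇒ μ − λ = 1/W = 1/0.058 = 17.2414
μ = λ + 1/W = 29.1 + 17.2414 = 46.3414 per hr

Final: 46.3414 /hr


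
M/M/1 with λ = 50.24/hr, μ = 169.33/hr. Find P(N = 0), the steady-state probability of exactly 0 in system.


ρ = 50.24/169.33 = 0.2967
P_n = (1−ρ)·ρ^n = (1 − 0.2967)·0.2967^0 = 0.7033·1.000000 = 0.703301

Final: 0.703301


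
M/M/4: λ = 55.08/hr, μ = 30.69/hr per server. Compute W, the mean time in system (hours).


a = 1.7947; ρ = 0.4487; P₀ = 0.162527
Lq = P₀·a^c·ρ/(c!(1−ρ)²) = 0.10371
Wq = Lq/λ = 0.10371/55.08 = 0.001883 hr
W = Wq + 1/μ = 0.001883 + 0.03258 = 0.03447 hr

Final: 0.03447 hr


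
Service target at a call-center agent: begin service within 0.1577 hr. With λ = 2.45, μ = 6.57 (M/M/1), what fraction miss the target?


ρ = 2.45/6.57 = 0.3729
P(Wq > t) = ρ·e^{−(μ−λ)t} = 0.3729·e^{−0.6497}
= 0.3729·0.522190 = 0.194728

Final: 0.194728


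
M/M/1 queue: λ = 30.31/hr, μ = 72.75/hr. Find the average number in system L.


ρ = λ/μ = 30.31/72.75 = 0.4166
L = ρ/(1−ρ) = 0.4166/(1 − 0.4166) = 0.4166/0.5834 = 0.7142

Final: 0.7142


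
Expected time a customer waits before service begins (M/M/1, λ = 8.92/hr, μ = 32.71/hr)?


ρ = 8.92/32.71 = 0.2727
Wq = ρ/(μ−λ) = 0.2727/(32.71 − 8.92) = 0.2727/23.79 = 0.01146 hr

Final: 0.01146 hr


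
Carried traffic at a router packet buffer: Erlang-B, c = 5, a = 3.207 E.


B(5,3.207) = 0.128025 (Erlang-B)
Carried load = a(1 − B) = 3.207·(1 − 0.128025) = 3.207·0.871975 = 2.7964 E

Final: 2.7964 Erlangs


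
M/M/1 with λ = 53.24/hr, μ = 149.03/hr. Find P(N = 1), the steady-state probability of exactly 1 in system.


ρ = 53.24/149.03 = 0.3572
P_n = (1−ρ)·ρ^n = (1 − 0.3572)·0.3572^1 = 0.6428·0.357244 = 0.229621

Final: 0.229621


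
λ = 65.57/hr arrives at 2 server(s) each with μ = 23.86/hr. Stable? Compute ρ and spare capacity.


Total capacity cμ = 2·23.86 = 47.72/hr
ρ = λ/(cμ) = 65.57/47.72 = 1.3741
Stable ⇔ ρ < 1: NO
Spare capacity = cμ − λ = 47.72 − 65.57 = -17.85/hr

Final: ρ = 1.3741; unstable; margin = -17.85/hr


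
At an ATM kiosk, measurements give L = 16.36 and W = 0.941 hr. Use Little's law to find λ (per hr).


λ = L/W = 16.36/0.941 = 17.3858 /hr

Final: 17.3858 /hr


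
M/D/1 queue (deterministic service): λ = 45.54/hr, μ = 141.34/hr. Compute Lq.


ρ = 45.54/141.34 = 0.3222
M/D/1: Lq = ρ²/(2(1−ρ)) = 0.1038/(2·0.6778) = 0.07658

Final: 0.07658


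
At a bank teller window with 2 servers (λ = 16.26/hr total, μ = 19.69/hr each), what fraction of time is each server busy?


ρ = λ/(cμ) = 16.26/(2·19.69) = 16.26/39.38 = 0.4129

Final: 0.4129


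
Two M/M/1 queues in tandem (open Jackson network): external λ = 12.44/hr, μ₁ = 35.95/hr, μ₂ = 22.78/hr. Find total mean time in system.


Each node sees arrival rate λ = 12.44/hr (tandem ⇒ throughput preserved).
W₁ = 1/(μ₁−λ) = 1/(35.95−12.44) = 0.04254 hr
W₂ = 1/(μ₂−λ) = 1/(22.78−12.44) = 0.09671 hr
W_total = W₁ + W₂ = 0.04254 + 0.09671 = 0.13925 hr

Final: 0.13925 hr


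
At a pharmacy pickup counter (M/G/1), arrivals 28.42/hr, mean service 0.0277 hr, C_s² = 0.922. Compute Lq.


ρ = λ·E[S] = 28.42·0.0277 = 0.7872
Lq = ρ²(1+C_s²)/(2(1−ρ)) = 0.6197·(1+0.922)/(2·0.2128)
= 0.6197·1.9220/0.4255 = 2.79917

Final: 2.79917


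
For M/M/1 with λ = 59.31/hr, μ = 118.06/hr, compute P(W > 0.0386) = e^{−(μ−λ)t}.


W ~ Exponential(μ−λ) for M/M/1.
μ − λ = 118.06 − 59.31 = 58.7500
P(W > t) = e^{−(μ−λ)t} = e^{−2.2677} = 0.103545

Final: 0.103545


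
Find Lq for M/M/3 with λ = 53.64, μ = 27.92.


a = λ/μ = 1.9212; ρ = a/3 = 0.6404
P₀ = 0.124172
Lq = P₀·a^c·ρ / (c!·(1−ρ)²) = 0.124172·7.09121·0.6404/(6·0.12931)
= 0.72679

Final: 0.72679


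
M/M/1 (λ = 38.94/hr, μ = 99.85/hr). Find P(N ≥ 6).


ρ = 38.94/99.85 = 0.3900
P(N ≥ n) = ρ^n = 0.3900^6 = 0.003518

Final: 0.003518


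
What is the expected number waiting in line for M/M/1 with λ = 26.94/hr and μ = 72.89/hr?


ρ = 26.94/72.89 = 0.3696
Lq = ρ²/(1−ρ) = 0.1366/0.6304 = 0.2167

Final: 0.2167


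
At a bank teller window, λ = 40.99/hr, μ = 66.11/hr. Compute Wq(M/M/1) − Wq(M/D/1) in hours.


ρ = 40.99/66.11 = 0.6200
Wq(M/M/1) = ρ/(μ−λ) = 0.6200/25.12 = 0.02468 hr
Wq(M/D/1) = ρ/(2(μ−λ)) = 0.01234 hr
Savings = 0.02468 − 0.01234 = 0.01234 hr

Final: 0.01234 hr


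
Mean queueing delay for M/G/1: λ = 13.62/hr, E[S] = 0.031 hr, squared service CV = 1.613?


ρ = λ·E[S] = 13.62·0.031 = 0.4222
E[S²] = E[S]²(1+C_s²) = 0.031²·(1+1.613) = 0.002511
Wq = λ·E[S²]/(2(1−ρ)) = 13.62·0.002511/(2·0.5778) = 0.02960 hr

Final: 0.02960 hr


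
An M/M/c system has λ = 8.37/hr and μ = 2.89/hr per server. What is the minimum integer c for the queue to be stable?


Stability requires cμ > λ ⇔ c > λ/μ.
λ/μ = 8.37/2.89 = 2.8962
Minimum integer c = ⌊2.8962⌋ + 1 = 3
Check: 3·2.89 = 8.67 > 8.37, while 2·2.89 = 5.78 ≤ 8.37

Final: 3 servers


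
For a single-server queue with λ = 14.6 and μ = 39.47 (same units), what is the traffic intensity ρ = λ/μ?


ρ = λ/μ = 14.6/39.47 = 0.3699

Final: 0.3699


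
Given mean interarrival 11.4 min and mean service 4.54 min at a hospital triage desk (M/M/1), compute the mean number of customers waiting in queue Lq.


λ = 60/11.4 = 5.2632 /hr
μ = 60/4.54 = 13.2159 /hr
ρ = λ/μ = 5.2632/13.2159 = 0.3982
Lq = ρ²/(1−ρ) = 0.1586/0.6018 = 0.2636

Final: 0.2636


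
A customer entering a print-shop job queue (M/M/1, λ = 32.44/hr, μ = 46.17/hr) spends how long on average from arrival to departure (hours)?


W = 1/(μ−λ) = 1/(46.17 − 32.44) = 1/13.73 = 0.07283 hr

Final: 0.07283 hr


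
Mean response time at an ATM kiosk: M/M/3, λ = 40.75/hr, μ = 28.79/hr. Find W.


a = 1.4154; ρ = 0.4718; P₀ = 0.231916
Lq = P₀·a^c·ρ/(c!(1−ρ)²) = 0.18536
Wq = Lq/λ = 0.18536/40.75 = 0.004549 hr
W = Wq + 1/μ = 0.004549 + 0.03473 = 0.03928 hr

Final: 0.03928 hr


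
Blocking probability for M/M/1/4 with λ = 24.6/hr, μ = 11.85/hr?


ρ = λ/μ = 24.6/11.85 = 2.0759
P_K = (1−ρ)ρ^K/(1−ρ^(K+1)) = (-1.0759·18.572357)/(1 − 38.555273)
= -19.982916/-37.555273 = 0.532093

Final: 0.532093


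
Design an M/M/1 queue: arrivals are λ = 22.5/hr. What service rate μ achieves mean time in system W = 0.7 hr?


W = 1/(μ−λ) ⇒ μ − λ = 1/W = 1/0.7 = 1.4286
μ = λ + 1/W = 22.5 + 1.4286 = 23.9286 per hr

Final: 23.9286 /hr


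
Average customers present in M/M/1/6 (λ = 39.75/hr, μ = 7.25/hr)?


ρ = 39.75/7.25 = 5.4828
L = ρ[1 − (K+1)ρ^K + Kρ^(K+1)] / [(1−ρ)(1−ρ^(K+1))]
Numerator: 5.4828·(1 − 7·27164.064845 + 6·148934.010703) = 3856882.794402
Denominator: (-4.4828)·(-148933.010703) = 667630.737632
L = 3856882.794402/667630.737632 = 5.7770

Final: 5.7770


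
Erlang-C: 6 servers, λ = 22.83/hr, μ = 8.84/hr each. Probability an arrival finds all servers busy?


a = λ/μ = 2.5826; ρ = a/6 = 0.4304
P₀ = 0.075060 (from M/M/c formula)
C(c,a) = [a^c/(c!(1−ρ))]·P₀ = [296.70296/(720·0.5696)]·0.075060
= 0.72351·0.075060 = 0.054306

Final: 0.054306


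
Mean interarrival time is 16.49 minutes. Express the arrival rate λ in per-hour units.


λ = 1/(interarrival time) in consistent units.
1 hour = 60 min, so λ = 60/16.49 = 3.6386 per hour

Final: 3.6386 /hr


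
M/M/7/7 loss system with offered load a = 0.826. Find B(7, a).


B(c,a) = (a^c/c!) / Σ_{k=0}^{c} a^k/k!
a^7/7! = 0.00005205
Σ terms (k=0..7): 1.00000 + 0.82600 + 0.34114 + 0.09393 + 0.01940 + 0.003204 + 0.0004411 + 0.00005205 = 2.284158
B = 0.00005205/2.284158 = 0.00002279

Final: 0.00002279


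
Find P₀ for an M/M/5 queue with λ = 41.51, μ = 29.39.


a = λ/μ = 41.51/29.39 = 1.4124; ρ = a/c = 0.2825
Σ_{k=0}^{4} a^k/k! (terms k=0..4) = 1.00000 + 1.41239 + 0.99742 + 0.46958 + 0.16581 = 4.04519
Tail: a^5/(5!(1−ρ)) = 5.62038/(120·0.7175) = 0.06528
P₀ = 1/(4.04519 + 0.06528) = 1/4.11046 = 0.243282

Final: 0.243282


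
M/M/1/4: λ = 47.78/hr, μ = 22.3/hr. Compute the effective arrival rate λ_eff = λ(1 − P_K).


ρ = 2.1426; P_K = (1−ρ)ρ^4/(1−ρ^5) = 0.545355
λ_eff = λ(1 − P_K) = 47.78·(1 − 0.545355) = 47.78·0.454645 = 21.7229 /hr

Final: 21.7229 /hr


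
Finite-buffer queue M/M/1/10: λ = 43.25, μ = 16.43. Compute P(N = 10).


ρ = λ/μ = 43.25/16.43 = 2.6324
P_K = (1−ρ)ρ^K/(1−ρ^(K+1)) = (-1.6324·15976.641261)/(1 − 42056.587615)
= -26079.946355/-42055.587615 = 0.620130

Final: 0.620130


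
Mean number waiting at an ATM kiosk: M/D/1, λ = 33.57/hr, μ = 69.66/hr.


ρ = 33.57/69.66 = 0.4819
M/D/1: Lq = ρ²/(2(1−ρ)) = 0.2322/(2·0.5181) = 0.22413

Final: 0.22413


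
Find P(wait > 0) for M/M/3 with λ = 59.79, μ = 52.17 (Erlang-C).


a = λ/μ = 1.1461; ρ = a/3 = 0.3820
P₀ = 0.311647 (from M/M/c formula)
C(c,a) = [a^c/(c!(1−ρ))]·P₀ = [1.50530/(6·0.6180)]·0.311647
= 0.40597·0.311647 = 0.126520

Final: 0.126520


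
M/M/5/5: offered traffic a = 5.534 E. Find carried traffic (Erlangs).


B(5,5.534) = 0.326621 (Erlang-B)
Carried load = a(1 − B) = 5.534·(1 − 0.326621) = 5.534·0.673379 = 3.7265 E

Final: 3.7265 Erlangs


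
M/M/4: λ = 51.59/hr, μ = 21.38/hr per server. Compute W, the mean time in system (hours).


a = 2.4130; ρ = 0.6033; P₀ = 0.081790
Lq = P₀·a^c·ρ/(c!(1−ρ)²) = 0.44278
Wq = Lq/λ = 0.44278/51.59 = 0.008583 hr
W = Wq + 1/μ = 0.008583 + 0.04677 = 0.05536 hr

Final: 0.05536 hr


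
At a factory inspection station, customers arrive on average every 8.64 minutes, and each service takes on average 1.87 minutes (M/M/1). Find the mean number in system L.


λ = 60/8.64 = 6.9444 /hr
μ = 60/1.87 = 32.0856 /hr
ρ = λ/μ = 6.9444/32.0856 = 0.2164
L = ρ/(1−ρ) = 0.2164/0.7836 = 0.2762

Final: 0.2762


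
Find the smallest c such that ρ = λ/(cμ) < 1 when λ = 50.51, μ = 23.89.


Stability requires cμ > λ ⇔ c > λ/μ.
λ/μ = 50.51/23.89 = 2.1143
Minimum integer c = ⌊2.1143⌋ + 1 = 3
Check: 3·23.89 = 71.67 > 50.51, while 2·23.89 = 47.78 ≤ 50.51

Final: 3 servers


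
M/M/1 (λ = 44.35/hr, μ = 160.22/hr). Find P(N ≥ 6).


ρ = 44.35/160.22 = 0.2768
P(N ≥ n) = ρ^n = 0.2768^6 = 0.0004498

Final: 0.0004498


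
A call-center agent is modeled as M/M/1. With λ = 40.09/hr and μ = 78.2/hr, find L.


ρ = λ/μ = 40.09/78.2 = 0.5127
L = ρ/(1−ρ) = 0.5127/(1 − 0.5127) = 0.5127/0.4873 = 1.0520

Final: 1.0520


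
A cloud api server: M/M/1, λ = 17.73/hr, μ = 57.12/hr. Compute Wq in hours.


ρ = 17.73/57.12 = 0.3104
Wq = ρ/(μ−λ) = 0.3104/(57.12 − 17.73) = 0.3104/39.39 = 0.007880 hr

Final: 0.007880 hr


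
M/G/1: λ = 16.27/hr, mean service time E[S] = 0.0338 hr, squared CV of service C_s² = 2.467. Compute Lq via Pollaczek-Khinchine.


ρ = λ·E[S] = 16.27·0.0338 = 0.5499
Lq = ρ²(1+C_s²)/(2(1−ρ)) = 0.3024·(1+2.467)/(2·0.4501)
= 0.3024·3.4670/0.9001 = 1.16479

Final: 1.16479


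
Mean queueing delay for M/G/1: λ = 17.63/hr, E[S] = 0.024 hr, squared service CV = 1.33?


ρ = λ·E[S] = 17.63·0.024 = 0.4231
E[S²] = E[S]²(1+C_s²) = 0.024²·(1+1.33) = 0.001342
Wq = λ·E[S²]/(2(1−ρ)) = 17.63·0.001342/(2·0.5769) = 0.02051 hr

Final: 0.02051 hr


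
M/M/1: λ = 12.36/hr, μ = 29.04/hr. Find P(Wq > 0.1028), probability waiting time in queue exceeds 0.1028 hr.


ρ = 12.36/29.04 = 0.4256
P(Wq > t) = ρ·e^{−(μ−λ)t} = 0.4256·e^{−1.7147}
= 0.4256·0.180017 = 0.076619

Final: 0.076619


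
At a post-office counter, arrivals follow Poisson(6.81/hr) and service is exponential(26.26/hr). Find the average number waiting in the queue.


ρ = 6.81/26.26 = 0.2593
Lq = ρ²/(1−ρ) = 0.06725/0.7407 = 0.09080

Final: 0.09080


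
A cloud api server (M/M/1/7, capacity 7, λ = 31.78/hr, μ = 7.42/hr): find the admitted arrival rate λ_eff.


ρ = 4.2830; P_K = (1−ρ)ρ^7/(1−ρ^8) = 0.766527
λ_eff = λ(1 − P_K) = 31.78·(1 − 0.766527) = 31.78·0.233473 = 7.4198 /hr

Final: 7.4198 /hr


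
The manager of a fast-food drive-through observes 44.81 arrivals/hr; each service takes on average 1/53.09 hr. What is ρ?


ρ = λ/μ = 44.81/53.09 = 0.8440

Final: 0.8440


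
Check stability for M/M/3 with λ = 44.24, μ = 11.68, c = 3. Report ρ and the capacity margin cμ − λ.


Total capacity cμ = 3·11.68 = 35.04/hr
ρ = λ/(cμ) = 44.24/35.04 = 1.2626
Stable ⇔ ρ < 1: NO
Spare capacity = cμ − λ = 35.04 − 44.24 = -9.20/hr

Final: ρ = 1.2626; unstable; margin = -9.20/hr


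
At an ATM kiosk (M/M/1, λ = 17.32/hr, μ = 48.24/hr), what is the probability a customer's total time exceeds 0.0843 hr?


W ~ Exponential(μ−λ) for M/M/1.
μ − λ = 48.24 − 17.32 = 30.9200
P(W > t) = e^{−(μ−λ)t} = e^{−2.6066} = 0.073788

Final: 0.073788


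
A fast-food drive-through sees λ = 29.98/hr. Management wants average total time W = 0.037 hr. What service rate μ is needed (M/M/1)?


W = 1/(μ−λ) ⇒ μ − λ = 1/W = 1/0.037 = 27.0270
μ = λ + 1/W = 29.98 + 27.0270 = 57.0070 per hr

Final: 57.0070 /hr


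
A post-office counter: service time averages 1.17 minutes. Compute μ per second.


μ = 1/(service time) in consistent units.
1 second = 0.0166667 min, so μ = 0.0166667/1.17 = 0.01425 per second

Final: 0.01425 /sec


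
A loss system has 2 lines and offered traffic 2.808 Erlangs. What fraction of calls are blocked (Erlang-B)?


B(c,a) = (a^c/c!) / Σ_{k=0}^{c} a^k/k!
a^2/2! = 3.942432
Σ terms (k=0..2): 1.00000 + 2.80800 + 3.94243 = 7.750432
B = 3.942432/7.750432 = 0.508673

Final: 0.508673


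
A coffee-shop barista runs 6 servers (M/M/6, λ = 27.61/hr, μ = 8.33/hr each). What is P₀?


a = λ/μ = 27.61/8.33 = 3.3145; ρ = a/c = 0.5524
Σ_{k=0}^{5} a^k/k! (terms k=0..5) = 1.00000 + 3.31453 + 5.49304 + 6.06894 + 5.02892 + 3.33369 = 24.23912
Tail: a^6/(6!(1−ρ)) = 1325.95392/(720·0.4476) = 4.11459
P₀ = 1/(24.23912 + 4.11459) = 1/28.35371 = 0.035269

Final: 0.035269


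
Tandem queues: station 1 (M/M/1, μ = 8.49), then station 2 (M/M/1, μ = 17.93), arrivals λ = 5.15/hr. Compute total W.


Each node sees arrival rate λ = 5.15/hr (tandem ⇒ throughput preserved).
W₁ = 1/(μ₁−λ) = 1/(8.49−5.15) = 0.29940 hr
W₂ = 1/(μ₂−λ) = 1/(17.93−5.15) = 0.07825 hr
W_total = W₁ + W₂ = 0.29940 + 0.07825 = 0.37765 hr

Final: 0.37765 hr


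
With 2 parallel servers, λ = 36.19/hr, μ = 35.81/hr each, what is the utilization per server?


ρ = λ/(cμ) = 36.19/(2·35.81) = 36.19/71.62 = 0.5053

Final: 0.5053


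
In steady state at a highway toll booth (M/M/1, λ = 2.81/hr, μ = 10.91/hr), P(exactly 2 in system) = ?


ρ = 2.81/10.91 = 0.2576
P_n = (1−ρ)·ρ^n = (1 − 0.2576)·0.2576^2 = 0.7424·0.066338 = 0.049252

Final: 0.049252


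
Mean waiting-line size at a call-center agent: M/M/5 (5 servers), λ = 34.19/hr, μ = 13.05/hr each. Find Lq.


a = λ/μ = 2.6199; ρ = a/5 = 0.5240
P₀ = 0.070556
Lq = P₀·a^c·ρ / (c!·(1−ρ)²) = 0.070556·123.43631·0.5240/(120·0.22659)
= 0.16783

Final: 0.16783


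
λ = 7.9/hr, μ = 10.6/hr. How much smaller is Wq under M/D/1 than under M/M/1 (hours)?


ρ = 7.9/10.6 = 0.7453
Wq(M/M/1) = ρ/(μ−λ) = 0.7453/2.70 = 0.27603 hr
Wq(M/D/1) = ρ/(2(μ−λ)) = 0.13802 hr
Savings = 0.27603 − 0.13802 = 0.13802 hr

Final: 0.13802 hr


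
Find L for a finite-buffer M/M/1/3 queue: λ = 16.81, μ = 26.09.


ρ = 16.81/26.09 = 0.6443
L = ρ[1 − (K+1)ρ^K + Kρ^(K+1)] / [(1−ρ)(1−ρ^(K+1))]
Numerator: 0.6443·(1 − 4·0.267474 + 3·0.172335) = 0.288078
Denominator: (0.3557)·(0.827665) = 0.294394
L = 0.288078/0.294394 = 0.9785

Final: 0.9785
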